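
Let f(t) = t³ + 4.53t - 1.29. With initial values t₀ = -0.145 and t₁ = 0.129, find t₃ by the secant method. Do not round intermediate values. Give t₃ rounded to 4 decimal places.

f(t_0) = -1.949899, f(t_1) = -0.703483
t_2 = 0.129000 - (-0.703483)·(0.129000 - -0.145000)/(-0.703483 - (-1.949899)) = 0.283647; f(t_2) = 0.017742
t_3 = 0.283647 - (0.017742)·(0.283647 - 0.129000)/(0.017742 - (-0.703483)) = 0.279843; f(t_3) = -0.000397

0.2798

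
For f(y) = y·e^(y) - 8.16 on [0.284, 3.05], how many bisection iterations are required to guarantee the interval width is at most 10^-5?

Initial width b − a = 3.05 − 0.284 = 2.766000.
After n steps the width is (b−a)/2^n; need (b−a)/2^n ≤ 10^-5.
So n ≥ log₂(2.766000/10^-5) = log₂(276600.0000) ≈ 18.0774.
Hence n = 19.

19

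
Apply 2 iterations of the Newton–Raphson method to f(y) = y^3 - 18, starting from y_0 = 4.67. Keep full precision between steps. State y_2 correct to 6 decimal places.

f'(y) = 3y^2
y_0 = 4.670000: f = 83.847563, f' = 65.426700 → y_1 = 4.670000 - (83.847563)/(65.426700) = 3.388450
y_1 = 3.388450: f = 20.904818, f' = 34.444788 → y_2 = 3.388450 - (20.904818)/(34.444788) = 2.781542

2.781542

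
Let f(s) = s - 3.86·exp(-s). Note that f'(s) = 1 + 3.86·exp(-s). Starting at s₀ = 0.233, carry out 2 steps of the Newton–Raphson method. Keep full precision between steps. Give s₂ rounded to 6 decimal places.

s_0 = 0.233000: f = -2.824713, f' = 4.057713 → s_1 = 0.233000 - (-2.824713)/(4.057713) = 0.929134
s_1 = 0.929134: f = -0.595162, f' = 2.524296 → s_2 = 0.929134 - (-0.595162)/(2.524296) = 1.164908

1.164908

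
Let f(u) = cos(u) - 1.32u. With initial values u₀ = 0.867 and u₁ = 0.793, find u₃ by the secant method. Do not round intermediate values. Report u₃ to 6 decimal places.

0.617887

f(u_0) = -0.497323, f(u_1) = -0.345049
u_2 = 0.793000 - (-0.345049)·(0.793000 - 0.867000)/(-0.345049 - (-0.497323)) = 0.625318; f(u_2) = -0.014644
u_3 = 0.625318 - (-0.014644)·(0.625318 - 0.793000)/(-0.014644 - (-0.345049)) = 0.617887; f(u_3) = -0.000506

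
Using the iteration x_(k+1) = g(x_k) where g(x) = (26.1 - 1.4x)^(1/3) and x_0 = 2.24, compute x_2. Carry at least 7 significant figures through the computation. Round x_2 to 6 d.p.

2.807153

x_1 = g(2.240000) = 2.842382
x_2 = g(2.842382) = 2.807153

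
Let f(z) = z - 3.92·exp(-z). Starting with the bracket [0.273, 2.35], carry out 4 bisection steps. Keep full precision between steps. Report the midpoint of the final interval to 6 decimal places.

f(0.273000) = -2.710484, f(2.350000) = 1.976153 (opposite signs)
step 1: m = 1.311500, f(m) = 0.255391 > 0 → root in [0.273000, 1.311500]
step 2: m = 0.792250, f(m) = -0.982823 < 0 → root in [0.792250, 1.311500]
step 3: m = 1.051875, f(m) = -0.317311 < 0 → root in [1.051875, 1.311500]
step 4: m = 1.181688, f(m) = -0.020814 < 0 → root in [1.181688, 1.311500]
Midpoint of [1.181688, 1.311500] = 1.246594

1.246594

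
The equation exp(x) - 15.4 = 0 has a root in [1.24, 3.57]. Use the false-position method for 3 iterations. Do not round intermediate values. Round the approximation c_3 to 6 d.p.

2.644538

False-position update: c = (a·f(b) − b·f(a))/(f(b) − f(a)); replace the endpoint whose sign matches f(c).
f(1.240000) = -11.944387, f(3.570000) = 20.116593
step 1: c = 2.108046, f(c) = -7.167856 < 0 → new bracket [2.108046, 3.570000]
step 2: c = 2.492114, f(c) = -3.313199 < 0 → new bracket [2.492114, 3.570000]
step 3: c = 2.644538, f(c) = -1.323067 < 0 → new bracket [2.644538, 3.570000]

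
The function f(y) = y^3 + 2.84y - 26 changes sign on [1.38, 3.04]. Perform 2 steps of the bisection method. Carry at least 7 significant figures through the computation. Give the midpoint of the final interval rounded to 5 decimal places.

2.83250

f(1.380000) = -19.452728, f(3.040000) = 10.728064 (opposite signs)
step 1: m = 2.210000, f(m) = -8.929739 < 0 → root in [2.210000, 3.040000]
step 2: m = 2.625000, f(m) = -0.457109 < 0 → root in [2.625000, 3.040000]
Midpoint of [2.625000, 3.040000] = 2.832500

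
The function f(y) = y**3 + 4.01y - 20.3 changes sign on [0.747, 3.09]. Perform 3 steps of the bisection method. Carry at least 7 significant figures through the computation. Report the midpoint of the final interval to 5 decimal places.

2.35781

f(0.747000) = -16.887697, f(3.090000) = 21.594529 (opposite signs)
step 1: m = 1.918500, f(m) = -5.545503 < 0 → root in [1.918500, 3.090000]
step 2: m = 2.504250, f(m) = 5.446866 > 0 → root in [1.918500, 2.504250]
step 3: m = 2.211375, f(m) = -0.618366 < 0 → root in [2.211375, 2.504250]
Midpoint of [2.211375, 2.504250] = 2.357812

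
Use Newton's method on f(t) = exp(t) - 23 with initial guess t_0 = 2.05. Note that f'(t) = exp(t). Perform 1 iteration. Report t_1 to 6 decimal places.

t_0 = 2.050000: f = -15.232099, f' = 7.767901 → t_1 = 2.050000 - (-15.232099)/(7.767901) = 4.010903

4.010903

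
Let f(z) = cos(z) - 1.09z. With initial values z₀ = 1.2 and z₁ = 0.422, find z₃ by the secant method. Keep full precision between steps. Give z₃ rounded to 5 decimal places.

0.70302

f(z_0) = -0.945642, f(z_1) = 0.452292
z_2 = 0.422000 - (0.452292)·(0.422000 - 1.200000)/(0.452292 - (-0.945642)) = 0.673716; f(z_2) = 0.047158
z_3 = 0.673716 - (0.047158)·(0.673716 - 0.422000)/(0.047158 - (0.452292)) = 0.703016; f(z_3) = -0.003392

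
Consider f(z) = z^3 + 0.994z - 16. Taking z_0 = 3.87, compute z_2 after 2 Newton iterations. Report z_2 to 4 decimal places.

2.4625

Newton update: z ← z − f(z)/f'(z).
f'(z) = 3z^2 + 0.994
z_0 = 3.870000: f = 45.807383, f' = 45.924700 → z_1 = 3.870000 - (45.807383)/(45.924700) = 2.872555
z_1 = 2.872555: f = 10.558403, f' = 25.748709 → z_2 = 2.872555 - (10.558403)/(25.748709) = 2.462499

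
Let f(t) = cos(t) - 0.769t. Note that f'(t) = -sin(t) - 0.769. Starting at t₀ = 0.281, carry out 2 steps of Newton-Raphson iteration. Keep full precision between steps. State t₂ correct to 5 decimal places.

0.85765

t_0 = 0.281000: f = 0.744690, f' = -1.046317 → t_1 = 0.281000 - (0.744690)/(-1.046317) = 0.992725
t_1 = 0.992725: f = -0.216996, f' = -1.606518 → t_2 = 0.992725 - (-0.216996)/(-1.606518) = 0.857653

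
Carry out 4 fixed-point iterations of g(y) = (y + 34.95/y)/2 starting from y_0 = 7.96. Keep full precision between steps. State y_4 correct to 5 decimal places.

y_1 = g(7.960000) = 6.175352
y_2 = g(6.175352) = 5.917474
y_3 = g(5.917474) = 5.911855
y_4 = g(5.911855) = 5.911853

5.91185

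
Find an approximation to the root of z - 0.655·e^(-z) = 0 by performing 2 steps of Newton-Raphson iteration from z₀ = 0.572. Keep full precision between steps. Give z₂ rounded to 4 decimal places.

0.4273

f'(z) = 1 + 0.655·e^(-z)
z_0 = 0.572000: f = 0.202321, f' = 1.369679 → z_1 = 0.572000 - (0.202321)/(1.369679) = 0.424286
z_1 = 0.424286: f = -0.004239, f' = 1.428525 → z_2 = 0.424286 - (-0.004239)/(1.428525) = 0.427253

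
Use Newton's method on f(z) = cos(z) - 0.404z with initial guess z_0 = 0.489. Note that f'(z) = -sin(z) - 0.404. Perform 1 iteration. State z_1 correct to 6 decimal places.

z_0 = 0.489000: f = 0.685247, f' = -0.873743 → z_1 = 0.489000 - (0.685247)/(-0.873743) = 1.273266

1.273266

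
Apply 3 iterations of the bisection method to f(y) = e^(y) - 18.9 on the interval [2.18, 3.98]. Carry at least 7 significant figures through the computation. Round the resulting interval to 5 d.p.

[2.85500, 3.08000]

f(2.180000) = -10.053694, f(3.980000) = 34.617034 (opposite signs)
step 1: m = 3.080000, f(m) = 2.858402 > 0 → root in [2.180000, 3.080000]
step 2: m = 2.630000, f(m) = -5.026230 < 0 → root in [2.630000, 3.080000]
step 3: m = 2.855000, f(m) = -1.525563 < 0 → root in [2.855000, 3.080000]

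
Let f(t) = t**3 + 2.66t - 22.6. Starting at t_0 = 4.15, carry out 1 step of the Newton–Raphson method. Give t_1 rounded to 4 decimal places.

f'(t) = 3t**2 + 2.66
t_0 = 4.150000: f = 59.912375, f' = 54.327500 → t_1 = 4.150000 - (59.912375)/(54.327500) = 3.047200

3.0472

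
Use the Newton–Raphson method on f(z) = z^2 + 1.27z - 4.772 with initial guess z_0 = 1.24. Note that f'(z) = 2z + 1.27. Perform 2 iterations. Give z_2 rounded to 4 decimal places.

Newton update: z ← z − f(z)/f'(z).
z_0 = 1.240000: f = -1.659600, f' = 3.750000 → z_1 = 1.240000 - (-1.659600)/(3.750000) = 1.682560
z_1 = 1.682560: f = 0.195859, f' = 4.635120 → z_2 = 1.682560 - (0.195859)/(4.635120) = 1.640304

1.6403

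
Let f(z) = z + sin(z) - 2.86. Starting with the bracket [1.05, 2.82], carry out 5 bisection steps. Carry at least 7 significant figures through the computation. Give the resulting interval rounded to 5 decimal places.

f(1.050000) = -0.942577, f(2.820000) = 0.276078 (opposite signs)
step 1: m = 1.935000, f(m) = 0.009408 > 0 → root in [1.050000, 1.935000]
step 2: m = 1.492500, f(m) = -0.370564 < 0 → root in [1.492500, 1.935000]
step 3: m = 1.713750, f(m) = -0.156450 < 0 → root in [1.713750, 1.935000]
step 4: m = 1.824375, f(m) = -0.067604 < 0 → root in [1.824375, 1.935000]
step 5: m = 1.879688, f(m) = -0.027641 < 0 → root in [1.879688, 1.935000]

[1.87969, 1.93500]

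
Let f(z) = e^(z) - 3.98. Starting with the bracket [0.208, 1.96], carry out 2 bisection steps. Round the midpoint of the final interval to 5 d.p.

f(0.208000) = -2.748787, f(1.960000) = 3.119327 (opposite signs)
step 1: m = 1.084000, f(m) = -1.023518 < 0 → root in [1.084000, 1.960000]
step 2: m = 1.522000, f(m) = 0.601379 > 0 → root in [1.084000, 1.522000]
Midpoint of [1.084000, 1.522000] = 1.303000

1.30300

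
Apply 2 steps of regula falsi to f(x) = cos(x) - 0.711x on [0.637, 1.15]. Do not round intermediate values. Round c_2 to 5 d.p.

f(0.637000) = 0.350977, f(1.150000) = -0.409163
step 1: c = 0.873866, f(c) = 0.020548 > 0 → new bracket [0.873866, 1.150000]
step 2: c = 0.887070, f(c) = 0.000979 > 0 → new bracket [0.887070, 1.150000]

0.88707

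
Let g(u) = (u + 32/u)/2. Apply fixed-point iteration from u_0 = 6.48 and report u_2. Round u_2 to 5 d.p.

5.65709

u_1 = g(6.480000) = 5.709136
u_2 = g(5.709136) = 5.657094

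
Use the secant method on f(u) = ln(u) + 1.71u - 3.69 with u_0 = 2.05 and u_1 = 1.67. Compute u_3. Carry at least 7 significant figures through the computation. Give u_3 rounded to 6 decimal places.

f(u_0) = 0.533340, f(u_1) = -0.321476
u_2 = 1.670000 - (-0.321476)·(1.670000 - 2.050000)/(-0.321476 - (0.533340)) = 1.812909; f(u_2) = 0.005007
u_3 = 1.812909 - (0.005007)·(1.812909 - 1.670000)/(0.005007 - (-0.321476)) = 1.810717; f(u_3) = 0.000050

1.810717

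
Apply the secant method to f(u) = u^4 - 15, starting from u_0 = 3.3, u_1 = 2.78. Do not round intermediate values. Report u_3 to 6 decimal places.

f(u_0) = 103.592100, f(u_1) = 44.728167
u_2 = 2.780000 - (44.728167)·(2.780000 - 3.300000)/(44.728167 - (103.592100)) = 2.384874; f(u_2) = 17.349089
u_3 = 2.384874 - (17.349089)·(2.384874 - 2.780000)/(17.349089 - (44.728167)) = 2.134498; f(u_3) = 5.757889

2.134498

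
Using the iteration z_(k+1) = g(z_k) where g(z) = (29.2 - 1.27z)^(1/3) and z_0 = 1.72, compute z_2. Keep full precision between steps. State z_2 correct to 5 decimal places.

z_1 = g(1.720000) = 3.000578
z_2 = g(3.000578) = 2.939116

2.93912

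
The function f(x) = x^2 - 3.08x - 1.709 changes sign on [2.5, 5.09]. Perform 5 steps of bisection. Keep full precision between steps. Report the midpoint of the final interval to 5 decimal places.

3.59266

f(2.500000) = -3.159000, f(5.090000) = 8.521900 (opposite signs)
step 1: m = 3.795000, f(m) = 1.004425 > 0 → root in [2.500000, 3.795000]
step 2: m = 3.147500, f(m) = -1.496544 < 0 → root in [3.147500, 3.795000]
step 3: m = 3.471250, f(m) = -0.350873 < 0 → root in [3.471250, 3.795000]
step 4: m = 3.633125, f(m) = 0.300572 > 0 → root in [3.471250, 3.633125]
step 5: m = 3.552187, f(m) = -0.031701 < 0 → root in [3.552187, 3.633125]
Midpoint of [3.552187, 3.633125] = 3.592656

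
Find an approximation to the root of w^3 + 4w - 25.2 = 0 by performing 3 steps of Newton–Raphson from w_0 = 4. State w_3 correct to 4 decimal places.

2.4824

f'(w) = 3w^2 + 4
w_0 = 4.000000: f = 54.800000, f' = 52.000000 → w_1 = 4.000000 - (54.800000)/(52.000000) = 2.946154
w_1 = 2.946154: f = 12.156708, f' = 30.039467 → w_2 = 2.946154 - (12.156708)/(30.039467) = 2.541463
w_2 = 2.541463: f = 1.381240, f' = 23.377097 → w_3 = 2.541463 - (1.381240)/(23.377097) = 2.482377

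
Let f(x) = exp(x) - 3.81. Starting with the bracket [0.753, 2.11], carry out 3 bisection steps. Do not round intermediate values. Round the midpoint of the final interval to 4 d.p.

1.3467

f(0.753000) = -1.686639, f(2.110000) = 4.438241 (opposite signs)
step 1: m = 1.431500, f(m) = 0.374972 > 0 → root in [0.753000, 1.431500]
step 2: m = 1.092250, f(m) = -0.829026 < 0 → root in [1.092250, 1.431500]
step 3: m = 1.261875, f(m) = -0.277962 < 0 → root in [1.261875, 1.431500]
Midpoint of [1.261875, 1.431500] = 1.346687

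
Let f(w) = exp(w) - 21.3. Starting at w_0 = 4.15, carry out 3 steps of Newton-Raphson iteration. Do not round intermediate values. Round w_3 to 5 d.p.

3.06178

f'(w) = exp(w)
w_0 = 4.150000: f = 42.134000, f' = 63.434000 → w_1 = 4.150000 - (42.134000)/(63.434000) = 3.485782
w_1 = 3.485782: f = 11.347950, f' = 32.647950 → w_2 = 3.485782 - (11.347950)/(32.647950) = 3.138197
w_2 = 3.138197: f = 1.762241, f' = 23.062241 → w_3 = 3.138197 - (1.762241)/(23.062241) = 3.061784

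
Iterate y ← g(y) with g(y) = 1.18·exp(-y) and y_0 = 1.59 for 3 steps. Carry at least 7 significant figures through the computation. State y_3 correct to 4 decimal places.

0.4667

y_1 = g(1.590000) = 0.240632
y_2 = g(0.240632) = 0.927634
y_3 = g(0.927634) = 0.466676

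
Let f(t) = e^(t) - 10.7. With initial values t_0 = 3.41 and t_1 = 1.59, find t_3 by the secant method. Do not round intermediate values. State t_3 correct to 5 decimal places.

f(t_0) = 19.565244, f(t_1) = -5.796251
t_2 = 1.590000 - (-5.796251)·(1.590000 - 3.410000)/(-5.796251 - (19.565244)) = 2.005952; f(t_2) = -3.266830
t_3 = 2.005952 - (-3.266830)·(2.005952 - 1.590000)/(-3.266830 - (-5.796251)) = 2.543169; f(t_3) = 2.019911

2.54317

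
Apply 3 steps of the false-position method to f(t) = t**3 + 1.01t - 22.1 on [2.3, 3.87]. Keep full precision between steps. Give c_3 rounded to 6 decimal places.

f(2.300000) = -7.610000, f(3.870000) = 39.769303
step 1: c = 2.552171, f(c) = -2.898539 < 0 → new bracket [2.552171, 3.870000]
step 2: c = 2.641695, f(c) = -0.996683 < 0 → new bracket [2.641695, 3.870000]
step 3: c = 2.671726, f(c) = -0.330466 < 0 → new bracket [2.671726, 3.870000]

2.671726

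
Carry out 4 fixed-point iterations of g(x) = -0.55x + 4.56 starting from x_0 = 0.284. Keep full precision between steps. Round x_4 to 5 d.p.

x_1 = g(0.284000) = 4.403800
x_2 = g(4.403800) = 2.137910
x_3 = g(2.137910) = 3.384149
x_4 = g(3.384149) = 2.698718

2.69872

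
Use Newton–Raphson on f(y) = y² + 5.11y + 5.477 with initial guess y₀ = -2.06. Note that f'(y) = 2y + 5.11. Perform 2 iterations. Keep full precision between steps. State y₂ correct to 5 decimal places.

-1.49901

y_0 = -2.060000: f = -0.806000, f' = 0.990000 → y_1 = -2.060000 - (-0.806000)/(0.990000) = -1.245859
y_1 = -1.245859: f = 0.662826, f' = 2.618283 → y_2 = -1.245859 - (0.662826)/(2.618283) = -1.499012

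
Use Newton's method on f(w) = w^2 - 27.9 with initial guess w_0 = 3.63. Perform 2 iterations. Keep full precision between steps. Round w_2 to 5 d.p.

f'(w) = 2w
w_0 = 3.630000: f = -14.723100, f' = 7.260000 → w_1 = 3.630000 - (-14.723100)/(7.260000) = 5.657975
w_1 = 5.657975: f = 4.112683, f' = 11.315950 → w_2 = 5.657975 - (4.112683)/(11.315950) = 5.294534

5.29453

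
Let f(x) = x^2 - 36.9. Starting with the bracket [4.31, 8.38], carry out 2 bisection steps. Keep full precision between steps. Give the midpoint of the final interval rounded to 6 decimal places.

f(4.310000) = -18.323900, f(8.380000) = 33.324400 (opposite signs)
step 1: m = 6.345000, f(m) = 3.359025 > 0 → root in [4.310000, 6.345000]
step 2: m = 5.327500, f(m) = -8.517744 < 0 → root in [5.327500, 6.345000]
Midpoint of [5.327500, 6.345000] = 5.836250

5.836250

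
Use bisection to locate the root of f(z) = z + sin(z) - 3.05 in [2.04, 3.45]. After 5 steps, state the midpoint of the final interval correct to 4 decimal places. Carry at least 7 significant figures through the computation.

f(2.040000) = -0.118071, f(3.450000) = 0.096458 (opposite signs)
step 1: m = 2.745000, f(m) = 0.081278 > 0 → root in [2.040000, 2.745000]
step 2: m = 2.392500, f(m) = 0.023475 > 0 → root in [2.040000, 2.392500]
step 3: m = 2.216250, f(m) = -0.034923 < 0 → root in [2.216250, 2.392500]
step 4: m = 2.304375, f(m) = -0.002842 < 0 → root in [2.304375, 2.392500]
step 5: m = 2.348438, f(m) = 0.011008 > 0 → root in [2.304375, 2.348438]
Midpoint of [2.304375, 2.348438] = 2.326406

2.3264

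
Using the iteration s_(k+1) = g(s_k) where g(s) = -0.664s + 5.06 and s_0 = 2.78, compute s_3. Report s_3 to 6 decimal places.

s_1 = g(2.780000) = 3.214080
s_2 = g(3.214080) = 2.925851
s_3 = g(2.925851) = 3.117235

3.117235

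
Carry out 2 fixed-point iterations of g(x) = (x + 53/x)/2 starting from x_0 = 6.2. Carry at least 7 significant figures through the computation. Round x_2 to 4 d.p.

x_1 = g(6.200000) = 7.374194
x_2 = g(7.374194) = 7.280710

7.2807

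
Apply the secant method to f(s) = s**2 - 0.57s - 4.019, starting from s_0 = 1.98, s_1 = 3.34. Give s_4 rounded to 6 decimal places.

2.310167

Secant update: s_(k+1) = s_k − f(s_k)·(s_k − s_(k-1))/(f(s_k) − f(s_(k-1))).
f(s_0) = -1.227200, f(s_1) = 5.232800
s_2 = 3.340000 - (5.232800)·(3.340000 - 1.980000)/(5.232800 - (-1.227200)) = 2.238358; f(s_2) = -0.284618
s_3 = 2.238358 - (-0.284618)·(2.238358 - 3.340000)/(-0.284618 - (5.232800)) = 2.295186; f(s_3) = -0.059375
s_4 = 2.295186 - (-0.059375)·(2.295186 - 2.238358)/(-0.059375 - (-0.284618)) = 2.310167; f(s_4) = 0.001076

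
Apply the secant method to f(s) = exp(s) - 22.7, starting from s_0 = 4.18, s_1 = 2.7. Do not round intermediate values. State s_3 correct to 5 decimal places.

Secant update: s_(k+1) = s_k − f(s_k)·(s_k − s_(k-1))/(f(s_k) − f(s_(k-1))).
f(s_0) = 42.665853, f(s_1) = -7.820268
s_2 = 2.700000 - (-7.820268)·(2.700000 - 4.180000)/(-7.820268 - (42.665853)) = 2.929251; f(s_2) = -3.986390
s_3 = 2.929251 - (-3.986390)·(2.929251 - 2.700000)/(-3.986390 - (-7.820268)) = 3.167622; f(s_3) = 1.050931

3.16762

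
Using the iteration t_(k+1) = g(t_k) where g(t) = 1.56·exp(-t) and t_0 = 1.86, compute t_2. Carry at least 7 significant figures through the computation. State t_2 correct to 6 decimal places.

1.223648

t_1 = g(1.860000) = 0.242849
t_2 = g(0.242849) = 1.223648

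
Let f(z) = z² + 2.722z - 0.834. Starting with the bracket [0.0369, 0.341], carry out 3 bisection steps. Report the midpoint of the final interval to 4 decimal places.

f(0.036900) = -0.732197, f(0.341000) = 0.210483 (opposite signs)
step 1: m = 0.188950, f(m) = -0.283976 < 0 → root in [0.188950, 0.341000]
step 2: m = 0.264975, f(m) = -0.042526 < 0 → root in [0.264975, 0.341000]
step 3: m = 0.302988, f(m) = 0.082533 > 0 → root in [0.264975, 0.302988]
Midpoint of [0.264975, 0.302988] = 0.283981

0.2840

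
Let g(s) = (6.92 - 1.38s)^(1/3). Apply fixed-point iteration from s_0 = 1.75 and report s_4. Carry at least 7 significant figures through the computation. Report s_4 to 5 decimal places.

1.66574

s_1 = g(1.750000) = 1.651575
s_2 = g(1.651575) = 1.668009
s_3 = g(1.668009) = 1.665288
s_4 = g(1.665288) = 1.665739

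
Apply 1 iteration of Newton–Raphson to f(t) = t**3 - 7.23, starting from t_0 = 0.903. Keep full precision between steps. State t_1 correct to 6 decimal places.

3.557572

f'(t) = 3t**2
t_0 = 0.903000: f = -6.493686, f' = 2.446227 → t_1 = 0.903000 - (-6.493686)/(2.446227) = 3.557572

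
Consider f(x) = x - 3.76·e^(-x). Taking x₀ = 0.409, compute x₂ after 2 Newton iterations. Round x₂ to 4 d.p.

Newton update: x ← x − f(x)/f'(x).
f'(x) = 1 + 3.76·e^(-x)
x_0 = 0.409000: f = -2.088822, f' = 3.497822 → x_1 = 0.409000 - (-2.088822)/(3.497822) = 1.006178
x_1 = 1.006178: f = -0.368530, f' = 2.374708 → x_2 = 1.006178 - (-0.368530)/(2.374708) = 1.161367

1.1614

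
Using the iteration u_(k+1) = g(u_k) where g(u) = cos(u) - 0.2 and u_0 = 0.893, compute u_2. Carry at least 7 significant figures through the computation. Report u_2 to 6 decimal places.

0.710180

u_1 = g(0.893000) = 0.427078
u_2 = g(0.427078) = 0.710180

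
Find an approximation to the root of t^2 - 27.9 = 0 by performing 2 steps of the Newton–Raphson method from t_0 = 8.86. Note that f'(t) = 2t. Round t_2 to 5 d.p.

Newton update: t ← t − f(t)/f'(t).
t_0 = 8.860000: f = 50.599600, f' = 17.720000 → t_1 = 8.860000 - (50.599600)/(17.720000) = 6.004492
t_1 = 6.004492: f = 8.153925, f' = 12.008984 → t_2 = 6.004492 - (8.153925)/(12.008984) = 5.325507

5.32551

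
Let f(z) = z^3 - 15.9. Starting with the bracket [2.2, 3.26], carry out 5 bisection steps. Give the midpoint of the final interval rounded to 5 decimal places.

f(2.200000) = -5.252000, f(3.260000) = 18.745976 (opposite signs)
step 1: m = 2.730000, f(m) = 4.446417 > 0 → root in [2.200000, 2.730000]
step 2: m = 2.465000, f(m) = -0.922105 < 0 → root in [2.465000, 2.730000]
step 3: m = 2.597500, f(m) = 1.625349 > 0 → root in [2.465000, 2.597500]
step 4: m = 2.531250, f(m) = 0.318292 > 0 → root in [2.465000, 2.531250]
step 5: m = 2.498125, f(m) = -0.310130 < 0 → root in [2.498125, 2.531250]
Midpoint of [2.498125, 2.531250] = 2.514687

2.51469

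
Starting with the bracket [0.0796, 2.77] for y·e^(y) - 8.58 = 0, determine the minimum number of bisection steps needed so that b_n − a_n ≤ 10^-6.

22

Initial width b − a = 2.77 − 0.0796 = 2.690400.
After n steps the width is (b−a)/2^n; need (b−a)/2^n ≤ 10^-6.
So n ≥ log₂(2.690400/10^-6) = log₂(2690400.0000) ≈ 21.3594.
Hence n = 22.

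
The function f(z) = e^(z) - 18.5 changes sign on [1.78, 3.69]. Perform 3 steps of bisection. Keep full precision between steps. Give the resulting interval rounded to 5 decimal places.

f(1.780000) = -12.570144, f(3.690000) = 21.544847 (opposite signs)
step 1: m = 2.735000, f(m) = -3.090257 < 0 → root in [2.735000, 3.690000]
step 2: m = 3.212500, f(m) = 6.341111 > 0 → root in [2.735000, 3.212500]
step 3: m = 2.973750, f(m) = 1.065152 > 0 → root in [2.735000, 2.973750]

[2.73500, 2.97375]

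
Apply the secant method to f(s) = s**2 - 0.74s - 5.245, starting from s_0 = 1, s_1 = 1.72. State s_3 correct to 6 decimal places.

Secant update: s_(k+1) = s_k − f(s_k)·(s_k − s_(k-1))/(f(s_k) − f(s_(k-1))).
f(s_0) = -4.985000, f(s_1) = -3.559400
s_2 = 1.720000 - (-3.559400)·(1.720000 - 1.000000)/(-3.559400 - (-4.985000)) = 3.517677; f(s_2) = 4.525969
s_3 = 3.517677 - (4.525969)·(3.517677 - 1.720000)/(4.525969 - (-3.559400)) = 2.511386; f(s_3) = -0.796365

2.511386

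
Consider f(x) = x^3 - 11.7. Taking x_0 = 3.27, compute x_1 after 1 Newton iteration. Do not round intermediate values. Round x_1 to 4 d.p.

f'(x) = 3x^2
x_0 = 3.270000: f = 23.265783, f' = 32.078700 → x_1 = 3.270000 - (23.265783)/(32.078700) = 2.544728

2.5447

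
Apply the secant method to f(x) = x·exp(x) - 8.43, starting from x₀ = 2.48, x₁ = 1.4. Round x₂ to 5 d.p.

1.52420

f(x_0) = 21.184336, f(x_1) = -2.752720
x_2 = 1.400000 - (-2.752720)·(1.400000 - 2.480000)/(-2.752720 - (21.184336)) = 1.524198; f(x_2) = -1.431705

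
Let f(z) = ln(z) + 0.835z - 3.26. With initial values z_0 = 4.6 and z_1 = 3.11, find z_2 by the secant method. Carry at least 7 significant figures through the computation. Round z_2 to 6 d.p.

f(z_0) = 2.107056, f(z_1) = 0.471473
z_2 = 3.110000 - (0.471473)·(3.110000 - 4.600000)/(0.471473 - (2.107056)) = 2.680493; f(z_2) = -0.035787

2.680493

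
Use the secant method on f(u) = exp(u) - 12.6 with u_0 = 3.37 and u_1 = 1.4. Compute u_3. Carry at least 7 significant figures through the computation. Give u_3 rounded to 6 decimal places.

f(u_0) = 16.478527, f(u_1) = -8.544800
u_2 = 1.400000 - (-8.544800)·(1.400000 - 3.370000)/(-8.544800 - (16.478527)) = 2.072703; f(u_2) = -4.653731
u_3 = 2.072703 - (-4.653731)·(2.072703 - 1.400000)/(-4.653731 - (-8.544800)) = 2.877257; f(u_3) = 5.165472

2.877257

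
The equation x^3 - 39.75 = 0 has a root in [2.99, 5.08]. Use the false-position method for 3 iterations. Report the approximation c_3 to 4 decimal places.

f(2.990000) = -13.019101, f(5.080000) = 91.346512
step 1: c = 3.250717, f(c) = -5.399140 < 0 → new bracket [3.250717, 5.080000]
step 2: c = 3.352805, f(c) = -2.060104 < 0 → new bracket [3.352805, 5.080000]
step 3: c = 3.390899, f(c) = -0.760785 < 0 → new bracket [3.390899, 5.080000]

3.3909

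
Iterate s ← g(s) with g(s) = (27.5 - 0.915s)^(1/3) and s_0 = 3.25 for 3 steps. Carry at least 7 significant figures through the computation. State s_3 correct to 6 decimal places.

s_1 = g(3.250000) = 2.905430
s_2 = g(2.905430) = 2.917826
s_3 = g(2.917826) = 2.917382

2.917382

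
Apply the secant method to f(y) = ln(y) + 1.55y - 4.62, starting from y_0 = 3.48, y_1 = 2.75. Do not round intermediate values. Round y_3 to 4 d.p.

f(y_0) = 2.021032, f(y_1) = 0.654101
y_2 = 2.750000 - (0.654101)·(2.750000 - 3.480000)/(0.654101 - (2.021032)) = 2.400682; f(y_2) = -0.023190
y_3 = 2.400682 - (-0.023190)·(2.400682 - 2.750000)/(-0.023190 - (0.654101)) = 2.412642; f(y_3) = 0.000318

2.4126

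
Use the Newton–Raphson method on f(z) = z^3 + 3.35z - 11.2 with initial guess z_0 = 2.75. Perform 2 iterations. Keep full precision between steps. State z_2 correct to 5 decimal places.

1.77713

Newton update: z ← z − f(z)/f'(z).
f'(z) = 3z^2 + 3.35
z_0 = 2.750000: f = 18.809375, f' = 26.037500 → z_1 = 2.750000 - (18.809375)/(26.037500) = 2.027604
z_1 = 2.027604: f = 3.928321, f' = 15.683539 → z_2 = 2.027604 - (3.928321)/(15.683539) = 1.777130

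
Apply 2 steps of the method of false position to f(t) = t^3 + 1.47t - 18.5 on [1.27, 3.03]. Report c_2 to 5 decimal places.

2.40323

f(1.270000) = -14.584717, f(3.030000) = 13.772227
step 1: c = 2.175214, f(c) = -5.010289 < 0 → new bracket [2.175214, 3.030000]
step 2: c = 2.403231, f(c) = -1.087352 < 0 → new bracket [2.403231, 3.030000]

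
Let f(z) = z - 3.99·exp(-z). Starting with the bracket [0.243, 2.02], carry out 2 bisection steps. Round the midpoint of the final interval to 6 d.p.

f(0.243000) = -2.886243, f(2.020000) = 1.490705 (opposite signs)
step 1: m = 1.131500, f(m) = -0.155471 < 0 → root in [1.131500, 2.020000]
step 2: m = 1.575750, f(m) = 0.750409 > 0 → root in [1.131500, 1.575750]
Midpoint of [1.131500, 1.575750] = 1.353625

1.353625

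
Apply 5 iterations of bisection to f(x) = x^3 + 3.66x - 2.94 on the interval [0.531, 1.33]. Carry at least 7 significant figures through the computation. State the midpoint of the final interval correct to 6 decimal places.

f(0.531000) = -0.846819, f(1.330000) = 4.280437 (opposite signs)
step 1: m = 0.930500, f(m) = 1.271285 > 0 → root in [0.531000, 0.930500]
step 2: m = 0.730750, f(m) = 0.124762 > 0 → root in [0.531000, 0.730750]
step 3: m = 0.630875, f(m) = -0.379907 < 0 → root in [0.630875, 0.730750]
step 4: m = 0.680813, f(m) = -0.132666 < 0 → root in [0.680813, 0.730750]
step 5: m = 0.705781, f(m) = -0.005272 < 0 → root in [0.705781, 0.730750]
Midpoint of [0.705781, 0.730750] = 0.718266

0.718266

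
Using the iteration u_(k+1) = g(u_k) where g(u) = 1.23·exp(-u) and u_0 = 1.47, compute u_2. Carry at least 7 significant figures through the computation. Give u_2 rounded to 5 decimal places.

u_1 = g(1.470000) = 0.282808
u_2 = g(0.282808) = 0.927007

0.92701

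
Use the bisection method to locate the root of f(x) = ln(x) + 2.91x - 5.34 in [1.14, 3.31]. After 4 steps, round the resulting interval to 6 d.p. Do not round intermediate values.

[1.546875, 1.682500]

f(1.140000) = -1.891572, f(3.310000) = 5.489048 (opposite signs)
step 1: m = 2.225000, f(m) = 1.934507 > 0 → root in [1.140000, 2.225000]
step 2: m = 1.682500, f(m) = 0.076356 > 0 → root in [1.140000, 1.682500]
step 3: m = 1.411250, f(m) = -0.888787 < 0 → root in [1.411250, 1.682500]
step 4: m = 1.546875, f(m) = -0.402357 < 0 → root in [1.546875, 1.682500]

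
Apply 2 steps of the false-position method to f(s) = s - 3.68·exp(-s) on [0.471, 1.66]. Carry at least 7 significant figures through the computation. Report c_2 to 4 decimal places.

False-position update: c = (a·f(b) − b·f(a))/(f(b) − f(a)); replace the endpoint whose sign matches f(c).
f(0.471000) = -1.826709, f(1.660000) = 0.960289
step 1: c = 1.250318, f(c) = 0.196315 > 0 → new bracket [0.471000, 1.250318]
step 2: c = 1.174693, f(c) = 0.037889 > 0 → new bracket [0.471000, 1.174693]

1.1747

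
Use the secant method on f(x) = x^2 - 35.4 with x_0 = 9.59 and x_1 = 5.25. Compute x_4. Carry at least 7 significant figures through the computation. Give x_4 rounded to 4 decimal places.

Secant update: x_(k+1) = x_k − f(x_k)·(x_k − x_(k-1))/(f(x_k) − f(x_(k-1))).
f(x_0) = 56.568100, f(x_1) = -7.837500
x_2 = 5.250000 - (-7.837500)·(5.250000 - 9.590000)/(-7.837500 - (56.568100)) = 5.778133; f(x_2) = -2.013174
x_3 = 5.778133 - (-2.013174)·(5.778133 - 5.250000)/(-2.013174 - (-7.837500)) = 5.960682; f(x_3) = 0.129734
x_4 = 5.960682 - (0.129734)·(5.960682 - 5.778133)/(0.129734 - (-2.013174)) = 5.949631; f(x_4) = -0.001895

5.9496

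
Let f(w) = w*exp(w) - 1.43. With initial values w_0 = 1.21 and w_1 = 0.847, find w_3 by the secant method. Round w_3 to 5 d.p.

f(w_0) = 2.627716, f(w_1) = 0.545745
w_2 = 0.847000 - (0.545745)·(0.847000 - 1.210000)/(0.545745 - (2.627716)) = 0.751847; f(w_2) = 0.164604
w_3 = 0.751847 - (0.164604)·(0.751847 - 0.847000)/(0.164604 - (0.545745)) = 0.710754; f(w_3) = 0.016756

0.71075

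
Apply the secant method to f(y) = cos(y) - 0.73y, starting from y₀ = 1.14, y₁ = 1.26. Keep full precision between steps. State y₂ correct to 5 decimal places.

Secant update: y_(k+1) = y_k − f(y_k)·(y_k − y_(k-1))/(f(y_k) − f(y_(k-1))).
f(y_0) = -0.414605, f(y_1) = -0.613983
y_2 = 1.260000 - (-0.613983)·(1.260000 - 1.140000)/(-0.613983 - (-0.414605)) = 0.890460; f(y_2) = -0.020981

0.89046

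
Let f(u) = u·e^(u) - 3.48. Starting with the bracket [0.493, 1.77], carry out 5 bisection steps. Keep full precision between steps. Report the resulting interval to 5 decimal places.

f(0.493000) = -2.672850, f(1.770000) = 6.911410 (opposite signs)
step 1: m = 1.131500, f(m) = 0.027993 > 0 → root in [0.493000, 1.131500]
step 2: m = 0.812250, f(m) = -1.650024 < 0 → root in [0.812250, 1.131500]
step 3: m = 0.971875, f(m) = -0.911436 < 0 → root in [0.971875, 1.131500]
step 4: m = 1.051687, f(m) = -0.469568 < 0 → root in [1.051687, 1.131500]
step 5: m = 1.091594, f(m) = -0.228122 < 0 → root in [1.091594, 1.131500]

[1.09159, 1.13150]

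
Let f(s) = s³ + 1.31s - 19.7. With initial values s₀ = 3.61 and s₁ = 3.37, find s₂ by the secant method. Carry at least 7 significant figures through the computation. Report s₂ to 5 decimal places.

2.76291

f(s_0) = 32.074981, f(s_1) = 22.987453
s_2 = 3.370000 - (22.987453)·(3.370000 - 3.610000)/(22.987453 - (32.074981)) = 2.762905; f(s_2) = 5.010450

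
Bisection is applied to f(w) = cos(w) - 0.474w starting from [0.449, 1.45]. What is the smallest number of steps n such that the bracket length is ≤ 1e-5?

17

Initial width b − a = 1.45 − 0.449 = 1.001000.
After n steps the width is (b−a)/2^n; need (b−a)/2^n ≤ 1e-5.
So n ≥ log₂(1.001000/1e-5) = log₂(100100.0000) ≈ 16.6111.
Hence n = 17.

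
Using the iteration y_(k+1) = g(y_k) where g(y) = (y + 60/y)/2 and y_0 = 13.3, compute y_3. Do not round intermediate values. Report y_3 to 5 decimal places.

7.74633

y_1 = g(13.300000) = 8.905639
y_2 = g(8.905639) = 7.821472
y_3 = g(7.821472) = 7.746331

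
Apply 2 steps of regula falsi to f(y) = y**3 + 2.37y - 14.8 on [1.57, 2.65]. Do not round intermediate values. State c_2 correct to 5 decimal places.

f(1.570000) = -7.209207, f(2.650000) = 10.090125
step 1: c = 2.020072, f(c) = -1.769141 < 0 → new bracket [2.020072, 2.650000]
step 2: c = 2.114043, f(c) = -0.341679 < 0 → new bracket [2.114043, 2.650000]

2.11404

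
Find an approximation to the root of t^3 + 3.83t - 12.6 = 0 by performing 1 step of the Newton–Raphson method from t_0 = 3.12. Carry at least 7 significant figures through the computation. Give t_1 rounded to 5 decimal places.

f'(t) = 3t^2 + 3.83
t_0 = 3.120000: f = 29.720928, f' = 33.033200 → t_1 = 3.120000 - (29.720928)/(33.033200) = 2.220271

2.22027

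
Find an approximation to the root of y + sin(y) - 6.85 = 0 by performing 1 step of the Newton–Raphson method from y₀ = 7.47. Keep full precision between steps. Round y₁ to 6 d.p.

f'(y) = 1 + cos(y)
y_0 = 7.470000: f = 1.547180, f' = 1.374615 → y_1 = 7.470000 - (1.547180)/(1.374615) = 6.344463

6.344463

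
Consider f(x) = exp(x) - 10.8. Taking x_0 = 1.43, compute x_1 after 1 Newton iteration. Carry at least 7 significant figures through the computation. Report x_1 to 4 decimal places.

3.0145

f'(x) = exp(x)
x_0 = 1.430000: f = -6.621301, f' = 4.178699 → x_1 = 1.430000 - (-6.621301)/(4.178699) = 3.014536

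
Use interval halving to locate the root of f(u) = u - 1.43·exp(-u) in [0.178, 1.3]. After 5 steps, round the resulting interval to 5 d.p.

[0.70394, 0.73900]

f(0.178000) = -1.018828, f(1.300000) = 0.910280 (opposite signs)
step 1: m = 0.739000, f(m) = 0.056044 > 0 → root in [0.178000, 0.739000]
step 2: m = 0.458500, f(m) = -0.445591 < 0 → root in [0.458500, 0.739000]
step 3: m = 0.598750, f(m) = -0.187032 < 0 → root in [0.598750, 0.739000]
step 4: m = 0.668875, f(m) = -0.063692 < 0 → root in [0.668875, 0.739000]
step 5: m = 0.703937, f(m) = -0.003389 < 0 → root in [0.703937, 0.739000]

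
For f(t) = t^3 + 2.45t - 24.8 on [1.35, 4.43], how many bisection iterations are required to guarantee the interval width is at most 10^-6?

22

Initial width b − a = 4.43 − 1.35 = 3.080000.
After n steps the width is (b−a)/2^n; need (b−a)/2^n ≤ 10^-6.
So n ≥ log₂(3.080000/10^-6) = log₂(3080000.0000) ≈ 21.5545.
Hence n = 22.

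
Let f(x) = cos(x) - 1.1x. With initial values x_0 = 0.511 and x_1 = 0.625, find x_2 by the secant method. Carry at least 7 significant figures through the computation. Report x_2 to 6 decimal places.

0.700390

f(x_0) = 0.310156, f(x_1) = 0.123463
x_2 = 0.625000 - (0.123463)·(0.625000 - 0.511000)/(0.123463 - (0.310156)) = 0.700390; f(x_2) = -0.005838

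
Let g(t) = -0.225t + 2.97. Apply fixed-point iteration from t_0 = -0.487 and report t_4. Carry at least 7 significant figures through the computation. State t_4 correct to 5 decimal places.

t_1 = g(-0.487000) = 3.079575
t_2 = g(3.079575) = 2.277096
t_3 = g(2.277096) = 2.457653
t_4 = g(2.457653) = 2.417028

2.41703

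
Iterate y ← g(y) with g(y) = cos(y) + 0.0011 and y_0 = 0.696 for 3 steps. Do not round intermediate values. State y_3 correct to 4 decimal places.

0.7529

y_1 = g(0.696000) = 0.768513
y_2 = g(0.768513) = 0.720045
y_3 = g(0.720045) = 0.752876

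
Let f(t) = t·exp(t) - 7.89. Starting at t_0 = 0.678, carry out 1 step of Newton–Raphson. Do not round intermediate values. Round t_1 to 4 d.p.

f'(t) = (t + 1)·exp(t)
t_0 = 0.678000: f = -6.554385, f' = 3.305549 → t_1 = 0.678000 - (-6.554385)/(3.305549) = 2.660843

2.6608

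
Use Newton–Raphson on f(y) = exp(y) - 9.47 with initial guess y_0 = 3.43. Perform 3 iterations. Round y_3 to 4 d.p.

2.2532

Newton update: y ← y − f(y)/f'(y).
f'(y) = exp(y)
y_0 = 3.430000: f = 21.406643, f' = 30.876643 → y_1 = 3.430000 - (21.406643)/(30.876643) = 2.736704
y_1 = 2.736704: f = 5.966029, f' = 15.436029 → y_2 = 2.736704 - (5.966029)/(15.436029) = 2.350204
y_2 = 2.350204: f = 1.017710, f' = 10.487710 → y_3 = 2.350204 - (1.017710)/(10.487710) = 2.253166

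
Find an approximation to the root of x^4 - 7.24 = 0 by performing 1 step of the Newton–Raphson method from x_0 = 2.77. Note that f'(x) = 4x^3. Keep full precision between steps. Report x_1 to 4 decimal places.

x_0 = 2.770000: f = 51.633394, f' = 85.015732 → x_1 = 2.770000 - (51.633394)/(85.015732) = 2.162661

2.1627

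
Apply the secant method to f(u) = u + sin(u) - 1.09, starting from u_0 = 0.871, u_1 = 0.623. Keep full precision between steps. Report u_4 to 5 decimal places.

0.55936

f(u_0) = 0.545973, f(u_1) = 0.116474
u_2 = 0.623000 - (0.116474)·(0.623000 - 0.871000)/(0.116474 - (0.545973)) = 0.555746; f(u_2) = -0.006677
u_3 = 0.555746 - (-0.006677)·(0.555746 - 0.623000)/(-0.006677 - (0.116474)) = 0.559392; f(u_3) = 0.000063
u_4 = 0.559392 - (0.000063)·(0.559392 - 0.555746)/(0.000063 - (-0.006677)) = 0.559358; f(u_4) = 0.000000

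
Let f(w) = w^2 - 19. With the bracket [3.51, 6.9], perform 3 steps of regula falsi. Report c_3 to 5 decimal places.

4.34810

False-position update: c = (a·f(b) − b·f(a))/(f(b) − f(a)); replace the endpoint whose sign matches f(c).
f(3.510000) = -6.679900, f(6.900000) = 28.610000
step 1: c = 4.151681, f(c) = -1.763544 < 0 → new bracket [4.151681, 6.900000]
step 2: c = 4.311254, f(c) = -0.413093 < 0 → new bracket [4.311254, 6.900000]
step 3: c = 4.348100, f(c) = -0.094028 < 0 → new bracket [4.348100, 6.900000]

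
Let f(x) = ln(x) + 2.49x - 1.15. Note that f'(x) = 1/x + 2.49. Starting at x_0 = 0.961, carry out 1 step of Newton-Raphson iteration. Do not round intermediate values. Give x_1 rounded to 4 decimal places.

x_0 = 0.961000: f = 1.203109, f' = 3.530583 → x_1 = 0.961000 - (1.203109)/(3.530583) = 0.620232

0.6202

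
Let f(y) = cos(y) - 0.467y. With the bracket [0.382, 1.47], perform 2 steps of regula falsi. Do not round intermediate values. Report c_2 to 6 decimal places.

1.051827

f(0.382000) = 0.749527, f(1.470000) = -0.585864
step 1: c = 0.992671, f(c) = 0.082877 > 0 → new bracket [0.992671, 1.470000]
step 2: c = 1.051827, f(c) = 0.004783 > 0 → new bracket [1.051827, 1.470000]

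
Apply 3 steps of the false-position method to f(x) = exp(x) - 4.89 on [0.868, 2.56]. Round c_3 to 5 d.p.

1.53146

f(0.868000) = -2.507858, f(2.560000) = 8.045817
step 1: c = 1.270068, f(c) = -1.328905 < 0 → new bracket [1.270068, 2.560000]
step 2: c = 1.452921, f(c) = -0.614414 < 0 → new bracket [1.452921, 2.560000]
step 3: c = 1.531465, f(c) = -0.265054 < 0 → new bracket [1.531465, 2.560000]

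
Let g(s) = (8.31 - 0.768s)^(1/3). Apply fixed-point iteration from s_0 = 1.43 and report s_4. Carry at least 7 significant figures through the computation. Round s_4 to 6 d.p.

s_1 = g(1.430000) = 1.932030
s_2 = g(1.932030) = 1.896967
s_3 = g(1.896967) = 1.899458
s_4 = g(1.899458) = 1.899281

1.899281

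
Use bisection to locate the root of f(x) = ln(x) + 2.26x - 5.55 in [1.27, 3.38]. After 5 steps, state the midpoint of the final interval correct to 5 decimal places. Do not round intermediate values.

f(1.270000) = -2.440783, f(3.380000) = 3.306676 (opposite signs)
step 1: m = 2.325000, f(m) = 0.548220 > 0 → root in [1.270000, 2.325000]
step 2: m = 1.797500, f(m) = -0.901253 < 0 → root in [1.797500, 2.325000]
step 3: m = 2.061250, f(m) = -0.168262 < 0 → root in [2.061250, 2.325000]
step 4: m = 2.193125, f(m) = 0.191790 > 0 → root in [2.061250, 2.193125]
step 5: m = 2.127188, f(m) = 0.012244 > 0 → root in [2.061250, 2.127188]
Midpoint of [2.061250, 2.127188] = 2.094219

2.09422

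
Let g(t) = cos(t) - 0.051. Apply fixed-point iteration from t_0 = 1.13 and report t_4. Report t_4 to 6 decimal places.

t_1 = g(1.130000) = 0.375660
t_2 = g(0.375660) = 0.879266
t_3 = g(0.879266) = 0.586717
t_4 = g(0.586717) = 0.781763

0.781763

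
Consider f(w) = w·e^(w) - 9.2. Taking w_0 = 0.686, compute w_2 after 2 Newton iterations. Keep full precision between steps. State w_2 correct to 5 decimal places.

2.38607

Newton update: w ← w − f(w)/f'(w).
f'(w) = (w + 1)·e^(w)
w_0 = 0.686000: f = -7.837771, f' = 3.347986 → w_1 = 0.686000 - (-7.837771)/(3.347986) = 3.027041
w_1 = 3.027041: f = 53.266244, f' = 83.102320 → w_2 = 3.027041 - (53.266244)/(83.102320) = 2.386069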